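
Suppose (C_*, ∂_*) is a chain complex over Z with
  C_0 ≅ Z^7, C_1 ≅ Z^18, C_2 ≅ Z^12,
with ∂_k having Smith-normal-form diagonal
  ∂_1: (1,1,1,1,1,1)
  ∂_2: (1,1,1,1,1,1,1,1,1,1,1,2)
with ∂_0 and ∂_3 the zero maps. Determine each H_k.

H_0: b_0 = 7 − 0 − 6 = 1; torsion from ∂_1 factors > 1: none. So H_0 ≅ Z.
H_1: b_1 = 18 − 6 − 12 = 0; torsion from ∂_2 factors > 1: [2]. So H_1 ≅ Z_2.
H_2: b_2 = 12 − 12 − 0 = 0; torsion from ∂_3 factors > 1: none. So H_2 ≅ 0.

H_0 ≅ Z,  H_1 ≅ Z_2,  H_2 = 0.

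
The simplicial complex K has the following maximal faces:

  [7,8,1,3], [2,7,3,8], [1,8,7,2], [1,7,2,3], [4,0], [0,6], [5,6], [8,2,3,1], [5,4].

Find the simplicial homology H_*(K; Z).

Fix the vertex order 0 < 1 < 2 < 3 < 4 < 5 < 6 < 7 < 8 and write every simplex with vertices in increasing order. Then dim K = 3 and the simplices of K are:

  0-simplices (9): [0], [1], [2], [3], [4], [5], [6], [7], [8]
  1-simplices (14): [0,4], [0,6], [1,2], [1,3], [1,7], [1,8], [2,3], [2,7], [2,8], [3,7], [3,8], [4,5], [5,6], [7,8]
  2-simplices (10): [1,2,3], [1,2,7], [1,2,8], [1,3,7], [1,3,8], [1,7,8], [2,3,7], [2,3,8], [2,7,8], [3,7,8]
  3-simplices (5): [1,2,3,7], [1,2,3,8], [1,2,7,8], [1,3,7,8], [2,3,7,8]

so the chain groups are C_0 ≅ Z^9, C_1 ≅ Z^14, C_2 ≅ Z^10, C_3 ≅ Z^5.

∂_1: C_1 → C_0 sends each edge [p,q] (with p < q) to q − p. For instance
  ∂[1,3] = [3] − [1].
The resulting 9×14 matrix has rank 7, and its Smith normal form has invariant factors (1,1,1,1,1,1,1).

Boundary ∂_2: C_2 → C_1 maps a triangle to the signed sum of its edges. For instance
  ∂[1,7,8] = [7,8] − [1,8] + [1,7],
  ∂[1,3,8] = [3,8] − [1,8] + [1,3].
The resulting 14×10 matrix has rank 6, and its Smith normal form has invariant factors (1,1,1,1,1,1).

∂_3: C_3 → C_2 sends each 3-simplex σ to the alternating sum Σ_i (−1)^i (σ with its i-th vertex removed). For instance
  ∂[1,2,3,7] = [2,3,7] − [1,3,7] + [1,2,7] − [1,2,3],
  ∂[1,3,7,8] = [3,7,8] − [1,7,8] + [1,3,8] − [1,3,7].
As a 10×5 matrix over Z this has rank 4, with invariant factors (1,1,1,1).

Now H_k = ker ∂_k / im ∂_{k+1}, so:

  H_0: rank C_0 − rank ∂_1 = 9 − 7 = 2, and the invariant factors of ∂_1 are all 1, so H_0 ≅ Z^2.
  H_1: rank ker ∂_1 − rank ∂_2 = (14 − 7) − 6 = 1, and the invariant factors of ∂_2 are all 1, so H_1 ≅ Z.
  H_2: rank ker ∂_2 − rank ∂_3 = (10 − 6) − 4 = 0, and the invariant factors of ∂_3 are all 1, so H_2 ≅ 0.
  H_3: rank ker ∂_3 − rank ∂_4 = (5 − 4) − 0 = 1, and there is no ∂_4, so H_3 ≅ Z.

(K is a triangulation of the disjoint union of the 3-sphere S^3 and the circle S^1.)

H_0 ≅ Z^2,  H_1 ≅ Z,  H_2 = 0,  H_3 ≅ Z.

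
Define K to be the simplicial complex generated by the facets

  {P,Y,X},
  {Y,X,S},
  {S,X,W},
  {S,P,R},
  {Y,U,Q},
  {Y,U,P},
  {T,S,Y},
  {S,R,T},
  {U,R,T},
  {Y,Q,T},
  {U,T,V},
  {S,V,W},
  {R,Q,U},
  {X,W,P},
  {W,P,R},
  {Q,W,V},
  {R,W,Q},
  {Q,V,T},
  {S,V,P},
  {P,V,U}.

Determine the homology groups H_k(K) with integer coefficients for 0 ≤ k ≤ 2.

H_0 ≅ Z,  H_1 ≅ Z ⊕ Z_2,  H_2 = 0.

K has 10 vertices, 30 edges, 20 triangles.
rank ∂_0 = 0, rank ∂_1 = 9 ⇒ b_0 = 10 − 0 − 9 = 1; all invariant factors of ∂_1 are 1 so no torsion. So H_0 = Z.
rank ∂_1 = 9, rank ∂_2 = 20 ⇒ b_1 = 30 − 9 − 20 = 1; ∂_2 has invariant factor(s) [2] giving torsion. So H_1 = Z ⊕ Z_2.
rank ∂_2 = 20, rank ∂_3 = 0 ⇒ b_2 = 20 − 20 − 0 = 0. So H_2 = 0.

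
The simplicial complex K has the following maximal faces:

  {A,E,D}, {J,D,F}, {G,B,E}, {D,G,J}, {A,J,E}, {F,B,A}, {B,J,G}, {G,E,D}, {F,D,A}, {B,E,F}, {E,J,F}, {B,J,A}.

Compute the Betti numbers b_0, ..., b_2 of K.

b_0 = 1, b_1 = 0, b_2 = 0.

K has 7 vertices, 18 edges, 12 triangles.
rank ∂_0 = 0, rank ∂_1 = 6 ⇒ b_0 = 7 − 0 − 6 = 1; all invariant factors of ∂_1 are 1 so no torsion. So H_0 = Z.
rank ∂_1 = 6, rank ∂_2 = 12 ⇒ b_1 = 18 − 6 − 12 = 0; ∂_2 has invariant factor(s) [2] giving torsion. So H_1 = Z/2Z.
rank ∂_2 = 12, rank ∂_3 = 0 ⇒ b_2 = 12 − 12 − 0 = 0. So H_2 = 0.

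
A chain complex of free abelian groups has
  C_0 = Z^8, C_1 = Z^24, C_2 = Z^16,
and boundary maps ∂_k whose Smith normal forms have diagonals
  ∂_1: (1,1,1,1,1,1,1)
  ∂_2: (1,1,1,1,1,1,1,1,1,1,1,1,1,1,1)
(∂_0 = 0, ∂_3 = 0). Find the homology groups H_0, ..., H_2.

H_0: b_0 = 8 − 0 − 7 = 1; torsion from ∂_1 factors > 1: none. So H_0 ≅ Z.
H_1: b_1 = 24 − 7 − 15 = 2; torsion from ∂_2 factors > 1: none. So H_1 ≅ Z^2.
H_2: b_2 = 16 − 15 − 0 = 1; torsion from ∂_3 factors > 1: none. So H_2 ≅ Z.

H_0 ≅ Z,  H_1 ≅ Z^2,  H_2 ≅ Z.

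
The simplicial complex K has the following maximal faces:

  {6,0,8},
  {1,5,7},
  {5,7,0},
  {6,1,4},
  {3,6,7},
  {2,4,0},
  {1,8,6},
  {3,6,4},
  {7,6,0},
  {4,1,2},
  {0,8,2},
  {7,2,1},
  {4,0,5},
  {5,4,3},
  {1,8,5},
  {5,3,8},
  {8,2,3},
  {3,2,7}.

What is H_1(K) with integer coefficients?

K has 9 vertices, 27 edges, 18 triangles.
rank ∂_1 = 8, rank ∂_2 = 17 ⇒ b_1 = 27 − 8 − 17 = 2; all invariant factors of ∂_2 are 1 so no torsion. So H_1 ≅ Z^2.

H_1 ≅ Z^2.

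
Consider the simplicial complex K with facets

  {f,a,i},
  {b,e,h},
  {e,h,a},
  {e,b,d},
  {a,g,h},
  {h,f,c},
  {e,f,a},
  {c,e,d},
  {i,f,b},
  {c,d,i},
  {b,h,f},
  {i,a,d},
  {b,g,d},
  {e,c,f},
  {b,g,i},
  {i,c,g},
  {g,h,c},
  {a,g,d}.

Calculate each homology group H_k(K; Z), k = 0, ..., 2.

H_0 ≅ Z,  H_1 ≅ Z ⊕ Z/2,  H_2 = 0.

Order the vertices as a < b < c < d < e < f < g < h < i. Listing each simplex with vertices in this order, K has dimension 2 with simplices:

  0-simplices (9): a, b, c, d, e, f, g, h, i
  1-simplices (27): ad, ae, af, ag, ah, ai, bd, be, bf, bg, bh, bi, cd, ce, cf, cg, ch, ci, de, dg, di, ef, eh, fh, fi, gh, gi
  2-simplices (18): adg, adi, aef, aeh, afi, agh, bde, bdg, beh, bfh, bfi, bgi, cde, cdi, cef, cfh, cgh, cgi

Hence C_0 ≅ Z^9, C_1 ≅ Z^27, C_2 ≅ Z^18.

The boundary map ∂_1: C_1 → C_0 maps an edge to its endpoints' difference, ∂[p,q] = q − p. For instance
  ∂ce = e − c.
The 9×27 boundary matrix has rank 8 and Smith normal form diag(1,1,1,1,1,1,1,1).

The boundary map ∂_2: C_2 → C_1 sends each 2-simplex [p,q,r] to [q,r] − [p,r] + [p,q]. For instance
  ∂bgi = gi − bi + bg,
  ∂bfh = fh − bh + bf.
The 27×18 boundary matrix has rank 18 and Smith normal form diag(1,1,1,1,1,1,1,1,1,1,1,1,1,1,1,1,1,2).

Reading off H_k = ker ∂_k / im ∂_{k+1}:

  H_0: rank C_0 − rank ∂_1 = 9 − 8 = 1, and the invariant factors of ∂_1 are all 1, so H_0 = Z.
  H_1: rank ker ∂_1 − rank ∂_2 = (27 − 8) − 18 = 1, and ∂_2 has invariant factor 2 > 1, so H_1 = Z ⊕ Z/2.
  H_2: rank ker ∂_2 − rank ∂_3 = (18 − 18) − 0 = 0, and there is no ∂_3, so H_2 = 0.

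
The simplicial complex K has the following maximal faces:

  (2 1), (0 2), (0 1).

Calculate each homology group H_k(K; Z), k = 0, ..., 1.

H_0 = Z,  H_1 = Z.

We work with the vertex ordering 0 < 1 < 2. The simplices of K, each written with vertices in increasing order, are:

  0-simplices (3): [0], [1], [2]
  1-simplices (3): [0,1], [0,2], [1,2]

giving chain groups C_0 ≅ Z^3, C_1 ≅ Z^3.

∂_1: C_1 → C_0 is given by ∂[p,q] = [q] − [p].
This gives a 3×3 integer matrix of rank 2; reducing to Smith normal form yields diagonal entries (1,1).

Reading off H_k = ker ∂_k / im ∂_{k+1}:

  H_0: rank C_0 − rank ∂_1 = 3 − 2 = 1, and the invariant factors of ∂_1 are all 1, so H_0 ≅ Z.
  H_1: rank ker ∂_1 − rank ∂_2 = (3 − 2) − 0 = 1, and there is no ∂_2, so H_1 ≅ Z.

(K is a triangulation of the circle S^1.)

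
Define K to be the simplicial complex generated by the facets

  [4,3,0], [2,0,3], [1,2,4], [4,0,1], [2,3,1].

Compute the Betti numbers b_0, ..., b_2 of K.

K has 5 vertices, 10 edges, 5 triangles.
rank ∂_0 = 0, rank ∂_1 = 4 ⇒ b_0 = 5 − 0 − 4 = 1; all invariant factors of ∂_1 are 1 so no torsion. So H_0 = Z.
rank ∂_1 = 4, rank ∂_2 = 5 ⇒ b_1 = 10 − 4 − 5 = 1; all invariant factors of ∂_2 are 1 so no torsion. So H_1 = Z.
rank ∂_2 = 5, rank ∂_3 = 0 ⇒ b_2 = 5 − 5 − 0 = 0. So H_2 = 0.

b_0 = 1, b_1 = 1, b_2 = 0.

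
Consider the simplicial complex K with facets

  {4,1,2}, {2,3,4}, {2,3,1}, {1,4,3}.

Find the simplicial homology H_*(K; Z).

H_0 ≅ Z,  H_1 = 0,  H_2 ≅ Z.

Take the total order 1 < 2 < 3 < 4 on the vertex set. Then K (dimension 2) consists of the simplices:

  0-simplices (4): [1], [2], [3], [4]
  1-simplices (6): [1,2], [1,3], [1,4], [2,3], [2,4], [3,4]
  2-simplices (4): [1,2,3], [1,2,4], [1,3,4], [2,3,4]

Hence C_0 ≅ Z^4, C_1 ≅ Z^6, C_2 ≅ Z^4.

Boundary ∂_1: C_1 → C_0 sends each edge [p,q] (with p < q) to q − p. For instance
  ∂[3,4] = [4] − [3].
The 4×6 boundary matrix has rank 3 and Smith normal form diag(1,1,1).

∂_2: C_2 → C_1 sends each 2-simplex [p,q,r] to [q,r] − [p,r] + [p,q]. For instance
  ∂[1,2,3] = [2,3] − [1,3] + [1,2],
  ∂[1,3,4] = [3,4] − [1,4] + [1,3].
As a 6×4 matrix over Z this has rank 3, with invariant factors (1,1,1).

Computing H_k = (kernel of ∂_k) / (image of ∂_{k+1}):

  H_0: rank C_0 − rank ∂_1 = 4 − 3 = 1, and the invariant factors of ∂_1 are all 1, so H_0 = Z.
  H_1: rank ker ∂_1 − rank ∂_2 = (6 − 3) − 3 = 0, and the invariant factors of ∂_2 are all 1, so H_1 = 0.
  H_2: rank ker ∂_2 − rank ∂_3 = (4 − 3) − 0 = 1, and there is no ∂_3, so H_2 = Z.

(K is a triangulation of the 2-sphere S^2.)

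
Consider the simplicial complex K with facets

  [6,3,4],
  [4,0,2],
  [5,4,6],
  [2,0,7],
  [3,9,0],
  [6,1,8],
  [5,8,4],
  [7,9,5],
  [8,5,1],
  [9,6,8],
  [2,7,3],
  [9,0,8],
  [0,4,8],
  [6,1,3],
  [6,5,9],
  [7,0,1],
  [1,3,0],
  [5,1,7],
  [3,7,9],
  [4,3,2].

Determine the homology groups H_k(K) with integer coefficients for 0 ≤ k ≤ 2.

Take the total order 0 < 1 < 2 < 3 < 4 < 5 < 6 < 7 < 8 < 9 on the vertex set. Then K (dimension 2) consists of the simplices:

  0-simplices (10): [0], [1], [2], [3], [4], [5], [6], [7], [8], [9]
  1-simplices (30): (30 of them)
  2-simplices (20): (20 of them)

giving chain groups C_0 ≅ Z^10, C_1 ≅ Z^30, C_2 ≅ Z^20.

∂_1: C_1 → C_0 is given by ∂[p,q] = [q] − [p]. For instance
  ∂[2,4] = [4] − [2].
This gives a 10×30 integer matrix of rank 9; reducing to Smith normal form yields diagonal entries (1,1,1,1,1,1,1,1,1).

The boundary map ∂_2: C_2 → C_1 sends each 2-simplex [p,q,r] to [q,r] − [p,r] + [p,q]. For instance
  ∂[0,3,9] = [3,9] − [0,9] + [0,3],
  ∂[0,2,4] = [2,4] − [0,4] + [0,2].
This gives a 30×20 integer matrix of rank 20; reducing to Smith normal form yields diagonal entries (1,1,1,1,1,1,1,1,1,1,1,1,1,1,1,1,1,1,1,2).

Now H_k = ker ∂_k / im ∂_{k+1}, so:

  H_0: rank C_0 − rank ∂_1 = 10 − 9 = 1, and the invariant factors of ∂_1 are all 1, so H_0 = Z.
  H_1: rank ker ∂_1 − rank ∂_2 = (30 − 9) − 20 = 1, and ∂_2 has invariant factor 2 > 1, so H_1 = Z ⊕ Z/2Z.
  H_2: rank ker ∂_2 − rank ∂_3 = (20 − 20) − 0 = 0, and there is no ∂_3, so H_2 = 0.

H_0 = Z,  H_1 = Z ⊕ Z/2Z,  H_2 = 0.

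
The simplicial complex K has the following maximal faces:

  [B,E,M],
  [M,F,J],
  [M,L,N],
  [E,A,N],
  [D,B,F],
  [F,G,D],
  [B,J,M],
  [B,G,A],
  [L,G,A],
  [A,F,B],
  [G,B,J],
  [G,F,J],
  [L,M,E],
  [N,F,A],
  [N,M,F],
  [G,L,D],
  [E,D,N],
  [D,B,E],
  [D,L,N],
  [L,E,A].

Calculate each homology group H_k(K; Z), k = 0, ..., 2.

K has 10 vertices, 30 edges, 20 triangles.
rank ∂_0 = 0, rank ∂_1 = 9 ⇒ b_0 = 10 − 0 − 9 = 1; all invariant factors of ∂_1 are 1 so no torsion. So H_0 ≅ Z.
rank ∂_1 = 9, rank ∂_2 = 20 ⇒ b_1 = 30 − 9 − 20 = 1; ∂_2 has invariant factor(s) [2] giving torsion. So H_1 ≅ Z ⊕ Z/2.
rank ∂_2 = 20, rank ∂_3 = 0 ⇒ b_2 = 20 − 20 − 0 = 0. So H_2 ≅ 0.

H_0 ≅ Z,  H_1 ≅ Z ⊕ Z/2,  H_2 = 0.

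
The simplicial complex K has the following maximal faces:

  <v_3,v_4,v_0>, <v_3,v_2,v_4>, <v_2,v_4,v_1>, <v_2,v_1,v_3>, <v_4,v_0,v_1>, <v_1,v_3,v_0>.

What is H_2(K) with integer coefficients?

Order the vertices as v_0 < v_1 < v_2 < v_3 < v_4. Listing each simplex with vertices in this order, K has dimension 2 with simplices:

  0-simplices (5): [v_0], [v_1], [v_2], [v_3], [v_4]
  1-simplices (9): [v_0,v_1], [v_0,v_3], [v_0,v_4], [v_1,v_2], [v_1,v_3], [v_1,v_4], [v_2,v_3], [v_2,v_4], [v_3,v_4]
  2-simplices (6): [v_0,v_1,v_3], [v_0,v_1,v_4], [v_0,v_3,v_4], [v_1,v_2,v_3], [v_1,v_2,v_4], [v_2,v_3,v_4]

giving chain groups C_0 ≅ Z^5, C_1 ≅ Z^9, C_2 ≅ Z^6.

The boundary map ∂_1: C_1 → C_0 sends each edge [p,q] (with p < q) to q − p. For instance
  ∂[v_2,v_3] = [v_3] − [v_2].
The 5×9 boundary matrix has rank 4 and Smith normal form diag(1,1,1,1).

∂_2: C_2 → C_1 sends each 2-simplex [p,q,r] to [q,r] − [p,r] + [p,q]. For instance
  ∂[v_2,v_3,v_4] = [v_3,v_4] − [v_2,v_4] + [v_2,v_3],
  ∂[v_0,v_1,v_3] = [v_1,v_3] − [v_0,v_3] + [v_0,v_1].
This gives a 9×6 integer matrix of rank 5; reducing to Smith normal form yields diagonal entries (1,1,1,1,1).

Reading off H_k = ker ∂_k / im ∂_{k+1}:

  H_2: rank ker ∂_2 − rank ∂_3 = (6 − 5) − 0 = 1, and there is no ∂_3, so H_2 ≅ Z.

(K is a triangulation of the 2-sphere S^2.)

H_2 ≅ Z.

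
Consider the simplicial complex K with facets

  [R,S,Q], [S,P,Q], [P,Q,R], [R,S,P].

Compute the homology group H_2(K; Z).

Order the vertices as P < Q < R < S. Listing each simplex with vertices in this order, K has dimension 2 with simplices:

  0-simplices (4): P, Q, R, S
  1-simplices (6): PQ, PR, PS, QR, QS, RS
  2-simplices (4): PQR, PQS, PRS, QRS

Hence C_0 ≅ Z^4, C_1 ≅ Z^6, C_2 ≅ Z^4.

The boundary map ∂_1: C_1 → C_0 sends each edge [p,q] (with p < q) to q − p.
This gives a 4×6 integer matrix of rank 3; reducing to Smith normal form yields diagonal entries (1,1,1).

The boundary map ∂_2: C_2 → C_1 maps a triangle to the signed sum of its edges. For instance
  ∂PQS = QS − PS + PQ,
  ∂QRS = RS − QS + QR.
This gives a 6×4 integer matrix of rank 3; reducing to Smith normal form yields diagonal entries (1,1,1).

Now H_k = ker ∂_k / im ∂_{k+1}, so:

  H_2: rank ker ∂_2 − rank ∂_3 = (4 − 3) − 0 = 1, and there is no ∂_3, so H_2 ≅ Z.

(K is a triangulation of the 2-sphere S^2.)

H_2 = Z.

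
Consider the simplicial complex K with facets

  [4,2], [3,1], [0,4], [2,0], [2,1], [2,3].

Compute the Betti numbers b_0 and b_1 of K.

We work with the vertex ordering 0 < 1 < 2 < 3 < 4. The simplices of K, each written with vertices in increasing order, are:

  0-simplices (5): [0], [1], [2], [3], [4]
  1-simplices (6): [0,2], [0,4], [1,2], [1,3], [2,3], [2,4]

so the chain groups are C_0 ≅ Z^5, C_1 ≅ Z^6.

The boundary map ∂_1: C_1 → C_0 is given by ∂[p,q] = [q] − [p]. For instance
  ∂[1,3] = [3] − [1].
As a 5×6 matrix over Z this has rank 4, with invariant factors (1,1,1,1).

Now H_k = ker ∂_k / im ∂_{k+1}, so:

  H_0: rank C_0 − rank ∂_1 = 5 − 4 = 1, and the invariant factors of ∂_1 are all 1, so H_0 = Z.
  H_1: rank ker ∂_1 − rank ∂_2 = (6 − 4) − 0 = 2, and there is no ∂_2, so H_1 = Z^2.

(K is a triangulation of a wedge of 2 circles.)

Hence the Betti numbers are b_0 = 1, b_1 = 2.

b_0 = 1, b_1 = 2.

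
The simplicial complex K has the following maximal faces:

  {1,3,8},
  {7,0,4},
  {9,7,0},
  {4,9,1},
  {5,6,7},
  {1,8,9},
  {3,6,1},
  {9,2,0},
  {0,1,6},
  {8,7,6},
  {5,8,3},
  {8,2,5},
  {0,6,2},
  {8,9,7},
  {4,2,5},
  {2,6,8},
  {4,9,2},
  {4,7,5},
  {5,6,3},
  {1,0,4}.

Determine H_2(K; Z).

K has 10 vertices, 30 edges, 20 triangles.
rank ∂_2 = 20, rank ∂_3 = 0 ⇒ b_2 = 20 − 20 − 0 = 0. So H_2 = 0.

H_2 = 0.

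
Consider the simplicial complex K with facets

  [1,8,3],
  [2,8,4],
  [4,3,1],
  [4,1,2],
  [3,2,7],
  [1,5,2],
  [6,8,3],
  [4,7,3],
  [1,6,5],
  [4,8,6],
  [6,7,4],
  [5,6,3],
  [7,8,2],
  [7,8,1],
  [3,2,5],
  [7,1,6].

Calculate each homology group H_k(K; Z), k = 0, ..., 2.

H_0 = Z,  H_1 = Z^2,  H_2 = Z.

Fix the vertex order 1 < 2 < 3 < 4 < 5 < 6 < 7 < 8 and write every simplex with vertices in increasing order. Then dim K = 2 and the simplices of K are:

  0-simplices (8): [1], [2], [3], [4], [5], [6], [7], [8]
  1-simplices (24): (24 of them)
  2-simplices (16): [1,2,4], [1,2,5], [1,3,4], [1,3,8], [1,5,6], [1,6,7], [1,7,8], [2,3,5], [2,3,7], [2,4,8], [2,7,8], [3,4,7], [3,5,6], [3,6,8], [4,6,7], [4,6,8]

Hence C_0 ≅ Z^8, C_1 ≅ Z^24, C_2 ≅ Z^16.

Boundary ∂_1: C_1 → C_0 maps an edge to its endpoints' difference, ∂[p,q] = q − p.
As a 8×24 matrix over Z this has rank 7, with invariant factors (1,1,1,1,1,1,1).

The boundary map ∂_2: C_2 → C_1 maps a triangle to the signed sum of its edges. For instance
  ∂[2,4,8] = [4,8] − [2,8] + [2,4],
  ∂[1,6,7] = [6,7] − [1,7] + [1,6].
As a 24×16 matrix over Z this has rank 15, with invariant factors (1,1,1,1,1,1,1,1,1,1,1,1,1,1,1).

Computing H_k = (kernel of ∂_k) / (image of ∂_{k+1}):

  H_0: rank C_0 − rank ∂_1 = 8 − 7 = 1, and the invariant factors of ∂_1 are all 1, so H_0 = Z.
  H_1: rank ker ∂_1 − rank ∂_2 = (24 − 7) − 15 = 2, and the invariant factors of ∂_2 are all 1, so H_1 = Z^2.
  H_2: rank ker ∂_2 − rank ∂_3 = (16 − 15) − 0 = 1, and there is no ∂_3, so H_2 = Z.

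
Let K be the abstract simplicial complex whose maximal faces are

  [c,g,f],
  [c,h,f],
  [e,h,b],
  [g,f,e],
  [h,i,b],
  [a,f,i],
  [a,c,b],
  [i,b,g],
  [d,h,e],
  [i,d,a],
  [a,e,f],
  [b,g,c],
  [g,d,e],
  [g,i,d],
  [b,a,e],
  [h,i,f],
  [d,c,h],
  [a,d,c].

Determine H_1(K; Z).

H_1 = Z^2.

Fix the vertex order a < b < c < d < e < f < g < h < i and write every simplex with vertices in increasing order. Then dim K = 2 and the simplices of K are:

  0-simplices (9): a, b, c, d, e, f, g, h, i
  1-simplices (27): ab, ac, ad, ae, af, ai, bc, be, bg, bh, bi, cd, cf, cg, ch, de, dg, dh, di, ef, eg, eh, fg, fh, fi, gi, hi
  2-simplices (18): abc, abe, acd, adi, aef, afi, bcg, beh, bgi, bhi, cdh, cfg, cfh, deg, deh, dgi, efg, fhi

giving chain groups C_0 ≅ Z^9, C_1 ≅ Z^27, C_2 ≅ Z^18.

Boundary ∂_1: C_1 → C_0 is given by ∂[p,q] = [q] − [p]. For instance
  ∂fg = g − f.
The 9×27 boundary matrix has rank 8 and Smith normal form diag(1,1,1,1,1,1,1,1).

Boundary ∂_2: C_2 → C_1 sends each 2-simplex [p,q,r] to [q,r] − [p,r] + [p,q]. For instance
  ∂efg = fg − eg + ef,
  ∂adi = di − ai + ad.
This gives a 27×18 integer matrix of rank 17; reducing to Smith normal form yields diagonal entries (1,1,1,1,1,1,1,1,1,1,1,1,1,1,1,1,1).

Reading off H_k = ker ∂_k / im ∂_{k+1}:

  H_1: rank ker ∂_1 − rank ∂_2 = (27 − 8) − 17 = 2, and the invariant factors of ∂_2 are all 1, so H_1 = Z^2.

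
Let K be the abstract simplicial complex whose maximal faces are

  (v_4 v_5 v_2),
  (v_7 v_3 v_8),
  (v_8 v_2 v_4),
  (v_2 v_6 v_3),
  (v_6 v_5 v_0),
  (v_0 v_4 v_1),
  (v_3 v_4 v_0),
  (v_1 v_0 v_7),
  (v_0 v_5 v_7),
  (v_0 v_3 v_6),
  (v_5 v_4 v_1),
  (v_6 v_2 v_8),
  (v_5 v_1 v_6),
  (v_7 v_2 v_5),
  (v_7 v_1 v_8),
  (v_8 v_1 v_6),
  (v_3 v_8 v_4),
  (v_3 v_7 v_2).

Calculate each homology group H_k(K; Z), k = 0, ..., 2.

H_0 = Z,  H_1 = Z ⊕ Z_2,  H_2 = 0.

Take the total order v_0 < v_1 < v_2 < v_3 < v_4 < v_5 < v_6 < v_7 < v_8 on the vertex set. Then K (dimension 2) consists of the simplices:

  0-simplices (9): [v_0], [v_1], [v_2], [v_3], [v_4], [v_5], [v_6], [v_7], [v_8]
  1-simplices (27): (27 of them)
  2-simplices (18): (18 of them)

giving chain groups C_0 ≅ Z^9, C_1 ≅ Z^27, C_2 ≅ Z^18.

The boundary map ∂_1: C_1 → C_0 maps an edge to its endpoints' difference, ∂[p,q] = q − p. For instance
  ∂[v_4,v_5] = [v_5] − [v_4].
As a 9×27 matrix over Z this has rank 8, with invariant factors (1,1,1,1,1,1,1,1).

The boundary map ∂_2: C_2 → C_1 acts by ∂[p,q,r] = [q,r] − [p,r] + [p,q]. For instance
  ∂[v_0,v_3,v_6] = [v_3,v_6] − [v_0,v_6] + [v_0,v_3],
  ∂[v_2,v_6,v_8] = [v_6,v_8] − [v_2,v_8] + [v_2,v_6].
As a 27×18 matrix over Z this has rank 18, with invariant factors (1,1,1,1,1,1,1,1,1,1,1,1,1,1,1,1,1,2).

Now H_k = ker ∂_k / im ∂_{k+1}, so:

  H_0: rank C_0 − rank ∂_1 = 9 − 8 = 1, and the invariant factors of ∂_1 are all 1, so H_0 ≅ Z.
  H_1: rank ker ∂_1 − rank ∂_2 = (27 − 8) − 18 = 1, and ∂_2 has invariant factor 2 > 1, so H_1 ≅ Z ⊕ Z_2.
  H_2: rank ker ∂_2 − rank ∂_3 = (18 − 18) − 0 = 0, and there is no ∂_3, so H_2 ≅ 0.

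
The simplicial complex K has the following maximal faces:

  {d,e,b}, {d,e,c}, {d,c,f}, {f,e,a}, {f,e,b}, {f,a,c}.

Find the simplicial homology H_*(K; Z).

H_0 ≅ Z,  H_1 ≅ Z,  H_2 = 0.

Fix the vertex order a < b < c < d < e < f and write every simplex with vertices in increasing order. Then dim K = 2 and the simplices of K are:

  0-simplices (6): a, b, c, d, e, f
  1-simplices (12): ac, ae, af, bd, be, bf, cd, ce, cf, de, df, ef
  2-simplices (6): acf, aef, bde, bef, cde, cdf

so the chain groups are C_0 ≅ Z^6, C_1 ≅ Z^12, C_2 ≅ Z^6.

The boundary map ∂_1: C_1 → C_0 sends each edge [p,q] (with p < q) to q − p.
The resulting 6×12 matrix has rank 5, and its Smith normal form has invariant factors (1,1,1,1,1).

Boundary ∂_2: C_2 → C_1 maps a triangle to the signed sum of its edges. For instance
  ∂cde = de − ce + cd,
  ∂acf = cf − af + ac.
The 12×6 boundary matrix has rank 6 and Smith normal form diag(1,1,1,1,1,1).

Computing H_k = (kernel of ∂_k) / (image of ∂_{k+1}):

  H_0: rank C_0 − rank ∂_1 = 6 − 5 = 1, and the invariant factors of ∂_1 are all 1, so H_0 ≅ Z.
  H_1: rank ker ∂_1 − rank ∂_2 = (12 − 5) − 6 = 1, and the invariant factors of ∂_2 are all 1, so H_1 ≅ Z.
  H_2: rank ker ∂_2 − rank ∂_3 = (6 − 6) − 0 = 0, and there is no ∂_3, so H_2 ≅ 0.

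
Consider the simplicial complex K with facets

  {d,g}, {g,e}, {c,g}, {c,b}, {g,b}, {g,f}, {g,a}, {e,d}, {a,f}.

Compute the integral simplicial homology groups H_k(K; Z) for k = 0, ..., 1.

H_0 ≅ Z,  H_1 ≅ Z^3.

Order the vertices as a < b < c < d < e < f < g. Listing each simplex with vertices in this order, K has dimension 1 with simplices:

  0-simplices (7): a, b, c, d, e, f, g
  1-simplices (9): af, ag, bc, bg, cg, de, dg, eg, fg

so the chain groups are C_0 ≅ Z^7, C_1 ≅ Z^9.

∂_1: C_1 → C_0 is given by ∂[p,q] = [q] − [p].
The resulting 7×9 matrix has rank 6, and its Smith normal form has invariant factors (1,1,1,1,1,1).

Reading off H_k = ker ∂_k / im ∂_{k+1}:

  H_0: rank C_0 − rank ∂_1 = 7 − 6 = 1, and the invariant factors of ∂_1 are all 1, so H_0 = Z.
  H_1: rank ker ∂_1 − rank ∂_2 = (9 − 6) − 0 = 3, and there is no ∂_2, so H_1 = Z^3.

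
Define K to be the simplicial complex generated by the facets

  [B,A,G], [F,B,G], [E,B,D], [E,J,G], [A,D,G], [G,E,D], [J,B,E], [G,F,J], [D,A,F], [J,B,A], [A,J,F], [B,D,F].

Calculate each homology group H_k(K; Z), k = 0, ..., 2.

H_0 ≅ Z,  H_1 ≅ Z/2,  H_2 = 0.

K has 7 vertices, 18 edges, 12 triangles.
rank ∂_0 = 0, rank ∂_1 = 6 ⇒ b_0 = 7 − 0 − 6 = 1; all invariant factors of ∂_1 are 1 so no torsion. So H_0 = Z.
rank ∂_1 = 6, rank ∂_2 = 12 ⇒ b_1 = 18 − 6 − 12 = 0; ∂_2 has invariant factor(s) [2] giving torsion. So H_1 = Z/2.
rank ∂_2 = 12, rank ∂_3 = 0 ⇒ b_2 = 12 − 12 − 0 = 0. So H_2 = 0.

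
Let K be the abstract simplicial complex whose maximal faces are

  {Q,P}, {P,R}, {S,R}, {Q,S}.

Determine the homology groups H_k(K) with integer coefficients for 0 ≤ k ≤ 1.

Order the vertices as P < Q < R < S. Listing each simplex with vertices in this order, K has dimension 1 with simplices:

  0-simplices (4): P, Q, R, S
  1-simplices (4): PQ, PR, QS, RS

so the chain groups are C_0 ≅ Z^4, C_1 ≅ Z^4.

The boundary map ∂_1: C_1 → C_0 maps an edge to its endpoints' difference, ∂[p,q] = q − p.
The resulting 4×4 matrix has rank 3, and its Smith normal form has invariant factors (1,1,1).

Computing H_k = (kernel of ∂_k) / (image of ∂_{k+1}):

  H_0: rank C_0 − rank ∂_1 = 4 − 3 = 1, and the invariant factors of ∂_1 are all 1, so H_0 ≅ Z.
  H_1: rank ker ∂_1 − rank ∂_2 = (4 − 3) − 0 = 1, and there is no ∂_2, so H_1 ≅ Z.

As a check, the Euler characteristic is 4 − 4 = 0, which agrees with 1 − 1 = 0.

H_0 ≅ Z,  H_1 ≅ Z.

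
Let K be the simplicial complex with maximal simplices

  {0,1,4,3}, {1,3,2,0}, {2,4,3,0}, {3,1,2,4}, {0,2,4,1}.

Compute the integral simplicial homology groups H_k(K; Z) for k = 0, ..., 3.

H_0 ≅ Z,  H_1 = 0,  H_2 = 0,  H_3 ≅ Z.

Take the total order 0 < 1 < 2 < 3 < 4 on the vertex set. Then K (dimension 3) consists of the simplices:

  0-simplices (5): [0], [1], [2], [3], [4]
  1-simplices (10): [0,1], [0,2], [0,3], [0,4], [1,2], [1,3], [1,4], [2,3], [2,4], [3,4]
  2-simplices (10): [0,1,2], [0,1,3], [0,1,4], [0,2,3], [0,2,4], [0,3,4], [1,2,3], [1,2,4], [1,3,4], [2,3,4]
  3-simplices (5): [0,1,2,3], [0,1,2,4], [0,1,3,4], [0,2,3,4], [1,2,3,4]

giving chain groups C_0 ≅ Z^5, C_1 ≅ Z^10, C_2 ≅ Z^10, C_3 ≅ Z^5.

Boundary ∂_1: C_1 → C_0 maps an edge to its endpoints' difference, ∂[p,q] = q − p. For instance
  ∂[0,4] = [4] − [0].
The 5×10 boundary matrix has rank 4 and Smith normal form diag(1,1,1,1).

The boundary map ∂_2: C_2 → C_1 acts by ∂[p,q,r] = [q,r] − [p,r] + [p,q]. For instance
  ∂[0,2,4] = [2,4] − [0,4] + [0,2],
  ∂[0,1,4] = [1,4] − [0,4] + [0,1].
The 10×10 boundary matrix has rank 6 and Smith normal form diag(1,1,1,1,1,1).

The boundary map ∂_3: C_3 → C_2 sends each 3-simplex σ to the alternating sum Σ_i (−1)^i (σ with its i-th vertex removed). For instance
  ∂[0,1,2,3] = [1,2,3] − [0,2,3] + [0,1,3] − [0,1,2],
  ∂[1,2,3,4] = [2,3,4] − [1,3,4] + [1,2,4] − [1,2,3].
As a 10×5 matrix over Z this has rank 4, with invariant factors (1,1,1,1).

From H_k ≅ ker(∂_k) / im(∂_{k+1}) we obtain:

  H_0: rank C_0 − rank ∂_1 = 5 − 4 = 1, and the invariant factors of ∂_1 are all 1, so H_0 = Z.
  H_1: rank ker ∂_1 − rank ∂_2 = (10 − 4) − 6 = 0, and the invariant factors of ∂_2 are all 1, so H_1 = 0.
  H_2: rank ker ∂_2 − rank ∂_3 = (10 − 6) − 4 = 0, and the invariant factors of ∂_3 are all 1, so H_2 = 0.
  H_3: rank ker ∂_3 − rank ∂_4 = (5 − 4) − 0 = 1, and there is no ∂_4, so H_3 = Z.

(K is a triangulation of the 3-sphere S^3.)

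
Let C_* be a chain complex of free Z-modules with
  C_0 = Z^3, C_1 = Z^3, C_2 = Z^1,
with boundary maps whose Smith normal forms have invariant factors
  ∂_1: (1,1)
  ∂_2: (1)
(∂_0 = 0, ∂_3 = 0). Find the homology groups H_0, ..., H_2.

H_0: b_0 = 3 − 0 − 2 = 1; torsion from ∂_1 factors > 1: none. So H_0 ≅ Z.
H_1: b_1 = 3 − 2 − 1 = 0; torsion from ∂_2 factors > 1: none. So H_1 ≅ 0.
H_2: b_2 = 1 − 1 − 0 = 0; torsion from ∂_3 factors > 1: none. So H_2 ≅ 0.

H_0 ≅ Z,  H_1 = 0,  H_2 = 0.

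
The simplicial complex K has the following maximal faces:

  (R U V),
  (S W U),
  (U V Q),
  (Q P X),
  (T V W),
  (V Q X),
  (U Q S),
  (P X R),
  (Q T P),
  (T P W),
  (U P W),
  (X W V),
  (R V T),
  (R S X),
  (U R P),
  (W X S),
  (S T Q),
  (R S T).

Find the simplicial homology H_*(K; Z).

H_0 = Z,  H_1 = Z^2,  H_2 = Z.

Take the total order P < Q < R < S < T < U < V < W < X on the vertex set. Then K (dimension 2) consists of the simplices:

  0-simplices (9): P, Q, R, S, T, U, V, W, X
  1-simplices (27): PQ, PR, PT, PU, PW, PX, QS, QT, QU, QV, QX, RS, RT, RU, RV, RX, ST, SU, SW, SX, TV, TW, UV, UW, VW, VX, WX
  2-simplices (18): PQT, PQX, PRU, PRX, PTW, PUW, QST, QSU, QUV, QVX, RST, RSX, RTV, RUV, SUW, SWX, TVW, VWX

so the chain groups are C_0 ≅ Z^9, C_1 ≅ Z^27, C_2 ≅ Z^18.

Boundary ∂_1: C_1 → C_0 sends each edge [p,q] (with p < q) to q − p.
As a 9×27 matrix over Z this has rank 8, with invariant factors (1,1,1,1,1,1,1,1).

∂_2: C_2 → C_1 acts by ∂[p,q,r] = [q,r] − [p,r] + [p,q]. For instance
  ∂PRU = RU − PU + PR,
  ∂QST = ST − QT + QS.
This gives a 27×18 integer matrix of rank 17; reducing to Smith normal form yields diagonal entries (1,1,1,1,1,1,1,1,1,1,1,1,1,1,1,1,1).

Computing H_k = (kernel of ∂_k) / (image of ∂_{k+1}):

  H_0: rank C_0 − rank ∂_1 = 9 − 8 = 1, and the invariant factors of ∂_1 are all 1, so H_0 ≅ Z.
  H_1: rank ker ∂_1 − rank ∂_2 = (27 − 8) − 17 = 2, and the invariant factors of ∂_2 are all 1, so H_1 ≅ Z^2.
  H_2: rank ker ∂_2 − rank ∂_3 = (18 − 17) − 0 = 1, and there is no ∂_3, so H_2 ≅ Z.

(K is a triangulation of the torus T^2.)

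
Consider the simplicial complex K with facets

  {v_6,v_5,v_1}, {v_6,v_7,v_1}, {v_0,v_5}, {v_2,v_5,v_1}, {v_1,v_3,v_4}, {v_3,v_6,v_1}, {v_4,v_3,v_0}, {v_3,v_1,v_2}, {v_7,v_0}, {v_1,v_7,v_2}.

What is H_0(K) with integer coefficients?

H_0 = Z.

Take the total order v_0 < v_1 < v_2 < v_3 < v_4 < v_5 < v_6 < v_7 on the vertex set. Then K (dimension 2) consists of the simplices:

  0-simplices (8): [v_0], [v_1], [v_2], [v_3], [v_4], [v_5], [v_6], [v_7]
  1-simplices (17): (17 of them)
  2-simplices (8): [v_0,v_3,v_4], [v_1,v_2,v_3], [v_1,v_2,v_5], [v_1,v_2,v_7], [v_1,v_3,v_4], [v_1,v_3,v_6], [v_1,v_5,v_6], [v_1,v_6,v_7]

Hence C_0 ≅ Z^8, C_1 ≅ Z^17, C_2 ≅ Z^8.

The boundary map ∂_1: C_1 → C_0 is given by ∂[p,q] = [q] − [p]. For instance
  ∂[v_1,v_2] = [v_2] − [v_1].
This gives a 8×17 integer matrix of rank 7; reducing to Smith normal form yields diagonal entries (1,1,1,1,1,1,1).

∂_2: C_2 → C_1 maps a triangle to the signed sum of its edges. For instance
  ∂[v_1,v_3,v_6] = [v_3,v_6] − [v_1,v_6] + [v_1,v_3],
  ∂[v_1,v_5,v_6] = [v_5,v_6] − [v_1,v_6] + [v_1,v_5].
The 17×8 boundary matrix has rank 8 and Smith normal form diag(1,1,1,1,1,1,1,1).

Now H_k = ker ∂_k / im ∂_{k+1}, so:

  H_0: rank C_0 − rank ∂_1 = 8 − 7 = 1, and the invariant factors of ∂_1 are all 1, so H_0 ≅ Z.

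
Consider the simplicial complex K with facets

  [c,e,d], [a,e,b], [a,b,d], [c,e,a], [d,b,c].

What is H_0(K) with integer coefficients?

Fix the vertex order a < b < c < d < e and write every simplex with vertices in increasing order. Then dim K = 2 and the simplices of K are:

  0-simplices (5): a, b, c, d, e
  1-simplices (10): ab, ac, ad, ae, bc, bd, be, cd, ce, de
  2-simplices (5): abd, abe, ace, bcd, cde

giving chain groups C_0 ≅ Z^5, C_1 ≅ Z^10, C_2 ≅ Z^5.

Boundary ∂_1: C_1 → C_0 maps an edge to its endpoints' difference, ∂[p,q] = q − p.
The 5×10 boundary matrix has rank 4 and Smith normal form diag(1,1,1,1).

Boundary ∂_2: C_2 → C_1 maps a triangle to the signed sum of its edges. For instance
  ∂cde = de − ce + cd,
  ∂abe = be − ae + ab.
The 10×5 boundary matrix has rank 5 and Smith normal form diag(1,1,1,1,1).

From H_k ≅ ker(∂_k) / im(∂_{k+1}) we obtain:

  H_0: rank C_0 − rank ∂_1 = 5 − 4 = 1, and the invariant factors of ∂_1 are all 1, so H_0 = Z.

H_0 ≅ Z.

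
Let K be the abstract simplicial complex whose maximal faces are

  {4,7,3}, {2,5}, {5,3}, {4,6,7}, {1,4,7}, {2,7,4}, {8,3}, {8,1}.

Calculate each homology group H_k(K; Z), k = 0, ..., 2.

Order the vertices as 1 < 2 < 3 < 4 < 5 < 6 < 7 < 8. Listing each simplex with vertices in this order, K has dimension 2 with simplices:

  0-simplices (8): [1], [2], [3], [4], [5], [6], [7], [8]
  1-simplices (13): [1,4], [1,7], [1,8], [2,4], [2,5], [2,7], [3,4], [3,5], [3,7], [3,8], [4,6], [4,7], [6,7]
  2-simplices (4): [1,4,7], [2,4,7], [3,4,7], [4,6,7]

so the chain groups are C_0 ≅ Z^8, C_1 ≅ Z^13, C_2 ≅ Z^4.

∂_1: C_1 → C_0 is given by ∂[p,q] = [q] − [p]. For instance
  ∂[1,4] = [4] − [1].
The 8×13 boundary matrix has rank 7 and Smith normal form diag(1,1,1,1,1,1,1).

Boundary ∂_2: C_2 → C_1 acts by ∂[p,q,r] = [q,r] − [p,r] + [p,q]. For instance
  ∂[4,6,7] = [6,7] − [4,7] + [4,6],
  ∂[1,4,7] = [4,7] − [1,7] + [1,4].
As a 13×4 matrix over Z this has rank 4, with invariant factors (1,1,1,1).

Now H_k = ker ∂_k / im ∂_{k+1}, so:

  H_0: rank C_0 − rank ∂_1 = 8 − 7 = 1, and the invariant factors of ∂_1 are all 1, so H_0 ≅ Z.
  H_1: rank ker ∂_1 − rank ∂_2 = (13 − 7) − 4 = 2, and the invariant factors of ∂_2 are all 1, so H_1 ≅ Z^2.
  H_2: rank ker ∂_2 − rank ∂_3 = (4 − 4) − 0 = 0, and there is no ∂_3, so H_2 ≅ 0.

H_0 = Z,  H_1 = Z^2,  H_2 = 0.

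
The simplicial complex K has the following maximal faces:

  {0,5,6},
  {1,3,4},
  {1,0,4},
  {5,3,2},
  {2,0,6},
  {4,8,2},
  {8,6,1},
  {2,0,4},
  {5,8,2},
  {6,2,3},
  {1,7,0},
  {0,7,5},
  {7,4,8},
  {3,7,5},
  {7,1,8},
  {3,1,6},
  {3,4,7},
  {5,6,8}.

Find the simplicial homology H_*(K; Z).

H_0 ≅ Z,  H_1 ≅ Z × Z/2,  H_2 = 0.

We work with the vertex ordering 0 < 1 < 2 < 3 < 4 < 5 < 6 < 7 < 8. The simplices of K, each written with vertices in increasing order, are:

  0-simplices (9): [0], [1], [2], [3], [4], [5], [6], [7], [8]
  1-simplices (27): (27 of them)
  2-simplices (18): [0,1,4], [0,1,7], [0,2,4], [0,2,6], [0,5,6], [0,5,7], [1,3,4], [1,3,6], [1,6,8], [1,7,8], [2,3,5], [2,3,6], [2,4,8], [2,5,8], [3,4,7], [3,5,7], [4,7,8], [5,6,8]

so the chain groups are C_0 ≅ Z^9, C_1 ≅ Z^27, C_2 ≅ Z^18.

Boundary ∂_1: C_1 → C_0 is given by ∂[p,q] = [q] − [p]. For instance
  ∂[2,4] = [4] − [2].
The 9×27 boundary matrix has rank 8 and Smith normal form diag(1,1,1,1,1,1,1,1).

∂_2: C_2 → C_1 acts by ∂[p,q,r] = [q,r] − [p,r] + [p,q]. For instance
  ∂[5,6,8] = [6,8] − [5,8] + [5,6],
  ∂[2,3,6] = [3,6] − [2,6] + [2,3].
As a 27×18 matrix over Z this has rank 18, with invariant factors (1,1,1,1,1,1,1,1,1,1,1,1,1,1,1,1,1,2).

From H_k ≅ ker(∂_k) / im(∂_{k+1}) we obtain:

  H_0: rank C_0 − rank ∂_1 = 9 − 8 = 1, and the invariant factors of ∂_1 are all 1, so H_0 = Z.
  H_1: rank ker ∂_1 − rank ∂_2 = (27 − 8) − 18 = 1, and ∂_2 has invariant factor 2 > 1, so H_1 = Z × Z/2.
  H_2: rank ker ∂_2 − rank ∂_3 = (18 − 18) − 0 = 0, and there is no ∂_3, so H_2 = 0.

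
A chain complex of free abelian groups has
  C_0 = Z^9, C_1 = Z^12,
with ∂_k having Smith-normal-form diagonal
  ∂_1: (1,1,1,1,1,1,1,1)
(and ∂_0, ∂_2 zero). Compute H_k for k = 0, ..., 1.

H_0: b_0 = 9 − 0 − 8 = 1; torsion from ∂_1 factors > 1: none. So H_0 = Z.
H_1: b_1 = 12 − 8 − 0 = 4; torsion from ∂_2 factors > 1: none. So H_1 = Z^4.

H_0 = Z,  H_1 = Z^4.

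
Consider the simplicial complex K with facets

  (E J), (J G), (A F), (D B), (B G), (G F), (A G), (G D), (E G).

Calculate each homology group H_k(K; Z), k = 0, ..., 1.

We work with the vertex ordering A < B < D < E < F < G < J. The simplices of K, each written with vertices in increasing order, are:

  0-simplices (7): A, B, D, E, F, G, J
  1-simplices (9): AF, AG, BD, BG, DG, EG, EJ, FG, GJ

so the chain groups are C_0 ≅ Z^7, C_1 ≅ Z^9.

Boundary ∂_1: C_1 → C_0 maps an edge to its endpoints' difference, ∂[p,q] = q − p. For instance
  ∂EG = G − E.
This gives a 7×9 integer matrix of rank 6; reducing to Smith normal form yields diagonal entries (1,1,1,1,1,1).

From H_k ≅ ker(∂_k) / im(∂_{k+1}) we obtain:

  H_0: rank C_0 − rank ∂_1 = 7 − 6 = 1, and the invariant factors of ∂_1 are all 1, so H_0 ≅ Z.
  H_1: rank ker ∂_1 − rank ∂_2 = (9 − 6) − 0 = 3, and there is no ∂_2, so H_1 ≅ Z^3.

As a check, the Euler characteristic is 7 − 9 = -2, which agrees with 1 − 3 = -2.

H_0 = Z,  H_1 = Z^3.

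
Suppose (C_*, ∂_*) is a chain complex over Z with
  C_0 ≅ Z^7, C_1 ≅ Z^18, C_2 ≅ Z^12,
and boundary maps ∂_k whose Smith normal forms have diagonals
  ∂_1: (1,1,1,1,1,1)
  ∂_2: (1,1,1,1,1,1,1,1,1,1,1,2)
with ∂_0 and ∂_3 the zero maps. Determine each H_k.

H_0 = Z,  H_1 = Z/2,  H_2 = 0.

H_0: b_0 = 7 − 0 − 6 = 1; torsion from ∂_1 factors > 1: none. So H_0 = Z.
H_1: b_1 = 18 − 6 − 12 = 0; torsion from ∂_2 factors > 1: [2]. So H_1 = Z/2.
H_2: b_2 = 12 − 12 − 0 = 0; torsion from ∂_3 factors > 1: none. So H_2 = 0.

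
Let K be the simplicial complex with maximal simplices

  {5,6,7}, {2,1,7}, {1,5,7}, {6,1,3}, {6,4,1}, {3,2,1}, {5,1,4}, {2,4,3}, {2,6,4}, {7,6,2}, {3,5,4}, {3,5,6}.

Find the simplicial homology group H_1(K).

Order the vertices as 1 < 2 < 3 < 4 < 5 < 6 < 7. Listing each simplex with vertices in this order, K has dimension 2 with simplices:

  0-simplices (7): [1], [2], [3], [4], [5], [6], [7]
  1-simplices (18): [1,2], [1,3], [1,4], [1,5], [1,6], [1,7], [2,3], [2,4], [2,6], [2,7], [3,4], [3,5], [3,6], [4,5], [4,6], [5,6], [5,7], [6,7]
  2-simplices (12): [1,2,3], [1,2,7], [1,3,6], [1,4,5], [1,4,6], [1,5,7], [2,3,4], [2,4,6], [2,6,7], [3,4,5], [3,5,6], [5,6,7]

Hence C_0 ≅ Z^7, C_1 ≅ Z^18, C_2 ≅ Z^12.

∂_1: C_1 → C_0 is given by ∂[p,q] = [q] − [p]. For instance
  ∂[3,6] = [6] − [3].
The resulting 7×18 matrix has rank 6, and its Smith normal form has invariant factors (1,1,1,1,1,1).

∂_2: C_2 → C_1 sends each 2-simplex [p,q,r] to [q,r] − [p,r] + [p,q]. For instance
  ∂[1,3,6] = [3,6] − [1,6] + [1,3],
  ∂[3,4,5] = [4,5] − [3,5] + [3,4].
The 18×12 boundary matrix has rank 12 and Smith normal form diag(1,1,1,1,1,1,1,1,1,1,1,2).

Now H_k = ker ∂_k / im ∂_{k+1}, so:

  H_1: rank ker ∂_1 − rank ∂_2 = (18 − 6) − 12 = 0, and ∂_2 has invariant factor 2 > 1, so H_1 ≅ Z/2.

(K is a triangulation of the real projective plane RP^2.)

H_1 = Z/2.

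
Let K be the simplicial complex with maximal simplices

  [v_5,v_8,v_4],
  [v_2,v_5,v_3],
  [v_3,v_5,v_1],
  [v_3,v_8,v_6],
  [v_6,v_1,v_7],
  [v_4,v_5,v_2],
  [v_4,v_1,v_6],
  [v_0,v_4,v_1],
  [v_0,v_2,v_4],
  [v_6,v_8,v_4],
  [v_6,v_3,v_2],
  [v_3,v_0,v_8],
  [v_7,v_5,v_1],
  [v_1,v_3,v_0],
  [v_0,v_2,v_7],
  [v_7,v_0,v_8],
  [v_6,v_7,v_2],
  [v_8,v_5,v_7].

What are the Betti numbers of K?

b_0 = 1, b_1 = 2, b_2 = 1.

Take the total order v_0 < v_1 < v_2 < v_3 < v_4 < v_5 < v_6 < v_7 < v_8 on the vertex set. Then K (dimension 2) consists of the simplices:

  0-simplices (9): [v_0], [v_1], [v_2], [v_3], [v_4], [v_5], [v_6], [v_7], [v_8]
  1-simplices (27): (27 of them)
  2-simplices (18): (18 of them)

so the chain groups are C_0 ≅ Z^9, C_1 ≅ Z^27, C_2 ≅ Z^18.

Boundary ∂_1: C_1 → C_0 sends each edge [p,q] (with p < q) to q − p. For instance
  ∂[v_5,v_7] = [v_7] − [v_5].
As a 9×27 matrix over Z this has rank 8, with invariant factors (1,1,1,1,1,1,1,1).

Boundary ∂_2: C_2 → C_1 maps a triangle to the signed sum of its edges. For instance
  ∂[v_0,v_3,v_8] = [v_3,v_8] − [v_0,v_8] + [v_0,v_3],
  ∂[v_1,v_6,v_7] = [v_6,v_7] − [v_1,v_7] + [v_1,v_6].
As a 27×18 matrix over Z this has rank 17, with invariant factors (1,1,1,1,1,1,1,1,1,1,1,1,1,1,1,1,1).

Reading off H_k = ker ∂_k / im ∂_{k+1}:

  H_0: rank C_0 − rank ∂_1 = 9 − 8 = 1, and the invariant factors of ∂_1 are all 1, so H_0 ≅ Z.
  H_1: rank ker ∂_1 − rank ∂_2 = (27 − 8) − 17 = 2, and the invariant factors of ∂_2 are all 1, so H_1 ≅ Z^2.
  H_2: rank ker ∂_2 − rank ∂_3 = (18 − 17) − 0 = 1, and there is no ∂_3, so H_2 ≅ Z.

Hence the Betti numbers are b_0 = 1, b_1 = 2, b_2 = 1.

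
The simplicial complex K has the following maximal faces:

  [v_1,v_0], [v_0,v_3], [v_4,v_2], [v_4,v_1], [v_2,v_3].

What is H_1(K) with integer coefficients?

H_1 = Z.

Fix the vertex order v_0 < v_1 < v_2 < v_3 < v_4 and write every simplex with vertices in increasing order. Then dim K = 1 and the simplices of K are:

  0-simplices (5): [v_0], [v_1], [v_2], [v_3], [v_4]
  1-simplices (5): [v_0,v_1], [v_0,v_3], [v_1,v_4], [v_2,v_3], [v_2,v_4]

Hence C_0 ≅ Z^5, C_1 ≅ Z^5.

Boundary ∂_1: C_1 → C_0 is given by ∂[p,q] = [q] − [p]. For instance
  ∂[v_2,v_3] = [v_3] − [v_2].
As a 5×5 matrix over Z this has rank 4, with invariant factors (1,1,1,1).

From H_k ≅ ker(∂_k) / im(∂_{k+1}) we obtain:

  H_1: rank ker ∂_1 − rank ∂_2 = (5 − 4) − 0 = 1, and there is no ∂_2, so H_1 ≅ Z.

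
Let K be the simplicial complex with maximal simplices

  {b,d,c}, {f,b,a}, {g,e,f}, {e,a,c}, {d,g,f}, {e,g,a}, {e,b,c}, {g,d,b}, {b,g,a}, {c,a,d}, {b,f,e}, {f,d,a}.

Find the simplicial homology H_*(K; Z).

H_0 = Z,  H_1 = Z/2,  H_2 = 0.

We work with the vertex ordering a < b < c < d < e < f < g. The simplices of K, each written with vertices in increasing order, are:

  0-simplices (7): a, b, c, d, e, f, g
  1-simplices (18): ab, ac, ad, ae, af, ag, bc, bd, be, bf, bg, cd, ce, df, dg, ef, eg, fg
  2-simplices (12): abf, abg, acd, ace, adf, aeg, bcd, bce, bdg, bef, dfg, efg

so the chain groups are C_0 ≅ Z^7, C_1 ≅ Z^18, C_2 ≅ Z^12.

Boundary ∂_1: C_1 → C_0 is given by ∂[p,q] = [q] − [p].
The 7×18 boundary matrix has rank 6 and Smith normal form diag(1,1,1,1,1,1).

The boundary map ∂_2: C_2 → C_1 maps a triangle to the signed sum of its edges. For instance
  ∂dfg = fg − dg + df,
  ∂adf = df − af + ad.
As a 18×12 matrix over Z this has rank 12, with invariant factors (1,1,1,1,1,1,1,1,1,1,1,2).

From H_k ≅ ker(∂_k) / im(∂_{k+1}) we obtain:

  H_0: rank C_0 − rank ∂_1 = 7 − 6 = 1, and the invariant factors of ∂_1 are all 1, so H_0 = Z.
  H_1: rank ker ∂_1 − rank ∂_2 = (18 − 6) − 12 = 0, and ∂_2 has invariant factor 2 > 1, so H_1 = Z/2.
  H_2: rank ker ∂_2 − rank ∂_3 = (12 − 12) − 0 = 0, and there is no ∂_3, so H_2 = 0.

As a check, the Euler characteristic is 7 − 18 + 12 = 1, which agrees with 1 − 0 + 0 = 1.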